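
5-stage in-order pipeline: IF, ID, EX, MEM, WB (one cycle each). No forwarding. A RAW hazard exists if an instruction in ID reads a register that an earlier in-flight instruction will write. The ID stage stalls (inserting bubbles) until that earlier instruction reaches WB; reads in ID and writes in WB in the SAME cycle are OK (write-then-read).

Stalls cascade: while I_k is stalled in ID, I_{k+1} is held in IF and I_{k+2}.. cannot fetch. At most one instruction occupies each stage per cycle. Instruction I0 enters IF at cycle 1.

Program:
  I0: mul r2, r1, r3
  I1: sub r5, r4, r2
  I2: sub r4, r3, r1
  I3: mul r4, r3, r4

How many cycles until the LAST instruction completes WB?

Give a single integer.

Answer: 12

Derivation:
I0 mul r2 <- r1,r3: IF@1 ID@2 stall=0 (-) EX@3 MEM@4 WB@5
I1 sub r5 <- r4,r2: IF@2 ID@3 stall=2 (RAW on I0.r2 (WB@5)) EX@6 MEM@7 WB@8
I2 sub r4 <- r3,r1: IF@3 ID@6 stall=0 (-) EX@7 MEM@8 WB@9
I3 mul r4 <- r3,r4: IF@6 ID@7 stall=2 (RAW on I2.r4 (WB@9)) EX@10 MEM@11 WB@12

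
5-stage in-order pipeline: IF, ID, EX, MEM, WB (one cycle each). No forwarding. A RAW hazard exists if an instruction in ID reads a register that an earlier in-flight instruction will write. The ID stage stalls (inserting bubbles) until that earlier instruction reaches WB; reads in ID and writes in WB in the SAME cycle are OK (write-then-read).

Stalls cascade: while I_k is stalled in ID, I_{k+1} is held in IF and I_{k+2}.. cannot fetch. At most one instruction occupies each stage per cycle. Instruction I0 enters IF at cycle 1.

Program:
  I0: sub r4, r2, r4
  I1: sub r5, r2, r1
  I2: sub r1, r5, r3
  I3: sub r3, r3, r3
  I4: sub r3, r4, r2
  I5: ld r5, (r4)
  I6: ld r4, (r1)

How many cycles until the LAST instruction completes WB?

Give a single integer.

Answer: 13

Derivation:
I0 sub r4 <- r2,r4: IF@1 ID@2 stall=0 (-) EX@3 MEM@4 WB@5
I1 sub r5 <- r2,r1: IF@2 ID@3 stall=0 (-) EX@4 MEM@5 WB@6
I2 sub r1 <- r5,r3: IF@3 ID@4 stall=2 (RAW on I1.r5 (WB@6)) EX@7 MEM@8 WB@9
I3 sub r3 <- r3,r3: IF@4 ID@7 stall=0 (-) EX@8 MEM@9 WB@10
I4 sub r3 <- r4,r2: IF@7 ID@8 stall=0 (-) EX@9 MEM@10 WB@11
I5 ld r5 <- r4: IF@8 ID@9 stall=0 (-) EX@10 MEM@11 WB@12
I6 ld r4 <- r1: IF@9 ID@10 stall=0 (-) EX@11 MEM@12 WB@13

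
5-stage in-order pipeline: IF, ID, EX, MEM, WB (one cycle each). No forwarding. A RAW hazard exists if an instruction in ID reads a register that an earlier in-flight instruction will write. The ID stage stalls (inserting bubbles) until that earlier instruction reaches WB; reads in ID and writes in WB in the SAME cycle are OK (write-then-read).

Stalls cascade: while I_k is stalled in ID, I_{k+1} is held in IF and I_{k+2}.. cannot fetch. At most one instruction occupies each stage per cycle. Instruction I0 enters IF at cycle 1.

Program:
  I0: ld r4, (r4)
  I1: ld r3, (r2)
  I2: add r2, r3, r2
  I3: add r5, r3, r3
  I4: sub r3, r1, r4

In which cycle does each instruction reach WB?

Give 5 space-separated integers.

Answer: 5 6 9 10 11

Derivation:
I0 ld r4 <- r4: IF@1 ID@2 stall=0 (-) EX@3 MEM@4 WB@5
I1 ld r3 <- r2: IF@2 ID@3 stall=0 (-) EX@4 MEM@5 WB@6
I2 add r2 <- r3,r2: IF@3 ID@4 stall=2 (RAW on I1.r3 (WB@6)) EX@7 MEM@8 WB@9
I3 add r5 <- r3,r3: IF@4 ID@7 stall=0 (-) EX@8 MEM@9 WB@10
I4 sub r3 <- r1,r4: IF@7 ID@8 stall=0 (-) EX@9 MEM@10 WB@11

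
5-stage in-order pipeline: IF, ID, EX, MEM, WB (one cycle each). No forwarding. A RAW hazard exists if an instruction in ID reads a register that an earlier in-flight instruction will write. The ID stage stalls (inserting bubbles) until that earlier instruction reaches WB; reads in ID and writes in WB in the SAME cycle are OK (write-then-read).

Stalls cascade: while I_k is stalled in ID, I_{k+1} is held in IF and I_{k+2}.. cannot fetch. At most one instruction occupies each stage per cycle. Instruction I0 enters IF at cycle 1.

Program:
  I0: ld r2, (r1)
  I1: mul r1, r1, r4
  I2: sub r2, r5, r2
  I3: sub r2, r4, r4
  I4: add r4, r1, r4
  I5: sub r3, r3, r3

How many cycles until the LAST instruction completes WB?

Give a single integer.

I0 ld r2 <- r1: IF@1 ID@2 stall=0 (-) EX@3 MEM@4 WB@5
I1 mul r1 <- r1,r4: IF@2 ID@3 stall=0 (-) EX@4 MEM@5 WB@6
I2 sub r2 <- r5,r2: IF@3 ID@4 stall=1 (RAW on I0.r2 (WB@5)) EX@6 MEM@7 WB@8
I3 sub r2 <- r4,r4: IF@4 ID@6 stall=0 (-) EX@7 MEM@8 WB@9
I4 add r4 <- r1,r4: IF@6 ID@7 stall=0 (-) EX@8 MEM@9 WB@10
I5 sub r3 <- r3,r3: IF@7 ID@8 stall=0 (-) EX@9 MEM@10 WB@11

Answer: 11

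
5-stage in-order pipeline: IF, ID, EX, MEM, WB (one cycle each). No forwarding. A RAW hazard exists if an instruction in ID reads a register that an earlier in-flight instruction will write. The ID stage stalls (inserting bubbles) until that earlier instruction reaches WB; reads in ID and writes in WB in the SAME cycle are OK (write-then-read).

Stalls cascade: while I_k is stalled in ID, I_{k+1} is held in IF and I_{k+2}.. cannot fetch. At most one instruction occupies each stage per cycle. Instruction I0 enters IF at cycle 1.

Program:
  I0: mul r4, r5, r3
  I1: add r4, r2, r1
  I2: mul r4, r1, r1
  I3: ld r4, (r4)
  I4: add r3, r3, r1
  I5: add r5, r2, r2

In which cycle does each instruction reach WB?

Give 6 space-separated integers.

Answer: 5 6 7 10 11 12

Derivation:
I0 mul r4 <- r5,r3: IF@1 ID@2 stall=0 (-) EX@3 MEM@4 WB@5
I1 add r4 <- r2,r1: IF@2 ID@3 stall=0 (-) EX@4 MEM@5 WB@6
I2 mul r4 <- r1,r1: IF@3 ID@4 stall=0 (-) EX@5 MEM@6 WB@7
I3 ld r4 <- r4: IF@4 ID@5 stall=2 (RAW on I2.r4 (WB@7)) EX@8 MEM@9 WB@10
I4 add r3 <- r3,r1: IF@5 ID@8 stall=0 (-) EX@9 MEM@10 WB@11
I5 add r5 <- r2,r2: IF@8 ID@9 stall=0 (-) EX@10 MEM@11 WB@12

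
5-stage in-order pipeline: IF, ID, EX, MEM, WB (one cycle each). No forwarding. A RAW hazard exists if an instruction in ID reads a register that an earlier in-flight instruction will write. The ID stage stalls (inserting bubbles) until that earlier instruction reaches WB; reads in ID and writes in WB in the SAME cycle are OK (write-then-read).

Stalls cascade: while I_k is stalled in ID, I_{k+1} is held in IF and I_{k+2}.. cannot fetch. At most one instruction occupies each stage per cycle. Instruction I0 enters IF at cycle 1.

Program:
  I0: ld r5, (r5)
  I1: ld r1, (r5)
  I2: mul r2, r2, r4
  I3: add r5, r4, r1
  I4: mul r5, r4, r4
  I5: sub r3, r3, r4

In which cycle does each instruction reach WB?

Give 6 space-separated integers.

Answer: 5 8 9 11 12 13

Derivation:
I0 ld r5 <- r5: IF@1 ID@2 stall=0 (-) EX@3 MEM@4 WB@5
I1 ld r1 <- r5: IF@2 ID@3 stall=2 (RAW on I0.r5 (WB@5)) EX@6 MEM@7 WB@8
I2 mul r2 <- r2,r4: IF@3 ID@6 stall=0 (-) EX@7 MEM@8 WB@9
I3 add r5 <- r4,r1: IF@6 ID@7 stall=1 (RAW on I1.r1 (WB@8)) EX@9 MEM@10 WB@11
I4 mul r5 <- r4,r4: IF@7 ID@9 stall=0 (-) EX@10 MEM@11 WB@12
I5 sub r3 <- r3,r4: IF@9 ID@10 stall=0 (-) EX@11 MEM@12 WB@13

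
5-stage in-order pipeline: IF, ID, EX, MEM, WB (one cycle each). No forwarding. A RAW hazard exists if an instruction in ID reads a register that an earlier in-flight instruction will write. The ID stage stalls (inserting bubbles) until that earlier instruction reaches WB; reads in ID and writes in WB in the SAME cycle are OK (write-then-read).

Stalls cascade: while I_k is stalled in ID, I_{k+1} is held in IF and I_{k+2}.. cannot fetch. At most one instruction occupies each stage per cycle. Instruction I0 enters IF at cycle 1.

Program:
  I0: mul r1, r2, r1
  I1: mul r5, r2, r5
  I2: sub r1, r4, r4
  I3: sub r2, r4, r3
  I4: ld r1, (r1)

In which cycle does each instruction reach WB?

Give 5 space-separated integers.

Answer: 5 6 7 8 10

Derivation:
I0 mul r1 <- r2,r1: IF@1 ID@2 stall=0 (-) EX@3 MEM@4 WB@5
I1 mul r5 <- r2,r5: IF@2 ID@3 stall=0 (-) EX@4 MEM@5 WB@6
I2 sub r1 <- r4,r4: IF@3 ID@4 stall=0 (-) EX@5 MEM@6 WB@7
I3 sub r2 <- r4,r3: IF@4 ID@5 stall=0 (-) EX@6 MEM@7 WB@8
I4 ld r1 <- r1: IF@5 ID@6 stall=1 (RAW on I2.r1 (WB@7)) EX@8 MEM@9 WB@10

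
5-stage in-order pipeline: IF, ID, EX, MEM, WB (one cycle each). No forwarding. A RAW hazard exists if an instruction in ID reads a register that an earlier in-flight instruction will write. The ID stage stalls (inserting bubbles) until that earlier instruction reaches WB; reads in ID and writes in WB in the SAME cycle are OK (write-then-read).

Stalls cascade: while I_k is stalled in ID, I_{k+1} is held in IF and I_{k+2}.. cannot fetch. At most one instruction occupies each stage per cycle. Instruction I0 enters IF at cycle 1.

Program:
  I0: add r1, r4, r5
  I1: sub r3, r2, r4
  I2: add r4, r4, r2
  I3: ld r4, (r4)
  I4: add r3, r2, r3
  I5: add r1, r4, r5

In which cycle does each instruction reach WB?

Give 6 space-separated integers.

I0 add r1 <- r4,r5: IF@1 ID@2 stall=0 (-) EX@3 MEM@4 WB@5
I1 sub r3 <- r2,r4: IF@2 ID@3 stall=0 (-) EX@4 MEM@5 WB@6
I2 add r4 <- r4,r2: IF@3 ID@4 stall=0 (-) EX@5 MEM@6 WB@7
I3 ld r4 <- r4: IF@4 ID@5 stall=2 (RAW on I2.r4 (WB@7)) EX@8 MEM@9 WB@10
I4 add r3 <- r2,r3: IF@5 ID@8 stall=0 (-) EX@9 MEM@10 WB@11
I5 add r1 <- r4,r5: IF@8 ID@9 stall=1 (RAW on I3.r4 (WB@10)) EX@11 MEM@12 WB@13

Answer: 5 6 7 10 11 13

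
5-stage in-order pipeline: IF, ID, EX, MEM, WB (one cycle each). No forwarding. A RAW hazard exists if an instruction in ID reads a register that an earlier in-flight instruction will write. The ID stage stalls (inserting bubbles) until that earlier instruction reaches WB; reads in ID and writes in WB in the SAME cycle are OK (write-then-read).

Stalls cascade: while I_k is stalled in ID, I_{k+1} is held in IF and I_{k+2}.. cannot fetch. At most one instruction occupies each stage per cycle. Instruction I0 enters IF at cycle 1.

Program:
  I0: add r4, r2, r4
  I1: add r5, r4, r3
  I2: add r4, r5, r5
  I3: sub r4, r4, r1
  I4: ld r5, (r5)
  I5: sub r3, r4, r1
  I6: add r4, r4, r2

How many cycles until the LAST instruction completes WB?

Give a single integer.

I0 add r4 <- r2,r4: IF@1 ID@2 stall=0 (-) EX@3 MEM@4 WB@5
I1 add r5 <- r4,r3: IF@2 ID@3 stall=2 (RAW on I0.r4 (WB@5)) EX@6 MEM@7 WB@8
I2 add r4 <- r5,r5: IF@3 ID@6 stall=2 (RAW on I1.r5 (WB@8)) EX@9 MEM@10 WB@11
I3 sub r4 <- r4,r1: IF@6 ID@9 stall=2 (RAW on I2.r4 (WB@11)) EX@12 MEM@13 WB@14
I4 ld r5 <- r5: IF@9 ID@12 stall=0 (-) EX@13 MEM@14 WB@15
I5 sub r3 <- r4,r1: IF@12 ID@13 stall=1 (RAW on I3.r4 (WB@14)) EX@15 MEM@16 WB@17
I6 add r4 <- r4,r2: IF@13 ID@15 stall=0 (-) EX@16 MEM@17 WB@18

Answer: 18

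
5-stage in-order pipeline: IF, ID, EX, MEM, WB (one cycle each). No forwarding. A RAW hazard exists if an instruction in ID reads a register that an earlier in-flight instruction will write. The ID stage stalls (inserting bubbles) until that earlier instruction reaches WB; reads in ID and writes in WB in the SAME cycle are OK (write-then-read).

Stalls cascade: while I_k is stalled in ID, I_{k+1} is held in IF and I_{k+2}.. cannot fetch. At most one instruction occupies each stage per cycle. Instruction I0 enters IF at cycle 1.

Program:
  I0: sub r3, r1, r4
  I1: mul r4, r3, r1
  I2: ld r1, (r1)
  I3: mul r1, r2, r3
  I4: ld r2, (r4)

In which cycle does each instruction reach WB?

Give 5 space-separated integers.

Answer: 5 8 9 10 11

Derivation:
I0 sub r3 <- r1,r4: IF@1 ID@2 stall=0 (-) EX@3 MEM@4 WB@5
I1 mul r4 <- r3,r1: IF@2 ID@3 stall=2 (RAW on I0.r3 (WB@5)) EX@6 MEM@7 WB@8
I2 ld r1 <- r1: IF@3 ID@6 stall=0 (-) EX@7 MEM@8 WB@9
I3 mul r1 <- r2,r3: IF@6 ID@7 stall=0 (-) EX@8 MEM@9 WB@10
I4 ld r2 <- r4: IF@7 ID@8 stall=0 (-) EX@9 MEM@10 WB@11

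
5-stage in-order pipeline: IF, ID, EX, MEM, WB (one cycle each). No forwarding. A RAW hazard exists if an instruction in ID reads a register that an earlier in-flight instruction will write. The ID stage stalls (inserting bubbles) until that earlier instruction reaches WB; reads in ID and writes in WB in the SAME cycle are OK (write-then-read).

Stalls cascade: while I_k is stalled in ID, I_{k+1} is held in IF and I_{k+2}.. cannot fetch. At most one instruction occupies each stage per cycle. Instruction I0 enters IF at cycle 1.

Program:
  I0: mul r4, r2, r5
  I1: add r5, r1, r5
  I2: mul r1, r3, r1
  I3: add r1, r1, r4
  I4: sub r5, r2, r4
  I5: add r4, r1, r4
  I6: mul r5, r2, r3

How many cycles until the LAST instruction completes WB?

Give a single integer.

I0 mul r4 <- r2,r5: IF@1 ID@2 stall=0 (-) EX@3 MEM@4 WB@5
I1 add r5 <- r1,r5: IF@2 ID@3 stall=0 (-) EX@4 MEM@5 WB@6
I2 mul r1 <- r3,r1: IF@3 ID@4 stall=0 (-) EX@5 MEM@6 WB@7
I3 add r1 <- r1,r4: IF@4 ID@5 stall=2 (RAW on I2.r1 (WB@7)) EX@8 MEM@9 WB@10
I4 sub r5 <- r2,r4: IF@5 ID@8 stall=0 (-) EX@9 MEM@10 WB@11
I5 add r4 <- r1,r4: IF@8 ID@9 stall=1 (RAW on I3.r1 (WB@10)) EX@11 MEM@12 WB@13
I6 mul r5 <- r2,r3: IF@9 ID@11 stall=0 (-) EX@12 MEM@13 WB@14

Answer: 14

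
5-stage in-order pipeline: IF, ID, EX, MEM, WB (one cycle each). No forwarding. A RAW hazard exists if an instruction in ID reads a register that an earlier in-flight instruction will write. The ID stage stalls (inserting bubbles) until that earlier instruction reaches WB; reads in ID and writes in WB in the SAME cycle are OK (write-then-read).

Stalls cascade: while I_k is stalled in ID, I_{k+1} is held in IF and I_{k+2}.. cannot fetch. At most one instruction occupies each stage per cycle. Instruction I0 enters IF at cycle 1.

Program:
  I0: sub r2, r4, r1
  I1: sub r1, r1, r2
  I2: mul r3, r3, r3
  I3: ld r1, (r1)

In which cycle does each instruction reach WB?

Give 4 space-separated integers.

I0 sub r2 <- r4,r1: IF@1 ID@2 stall=0 (-) EX@3 MEM@4 WB@5
I1 sub r1 <- r1,r2: IF@2 ID@3 stall=2 (RAW on I0.r2 (WB@5)) EX@6 MEM@7 WB@8
I2 mul r3 <- r3,r3: IF@3 ID@6 stall=0 (-) EX@7 MEM@8 WB@9
I3 ld r1 <- r1: IF@6 ID@7 stall=1 (RAW on I1.r1 (WB@8)) EX@9 MEM@10 WB@11

Answer: 5 8 9 11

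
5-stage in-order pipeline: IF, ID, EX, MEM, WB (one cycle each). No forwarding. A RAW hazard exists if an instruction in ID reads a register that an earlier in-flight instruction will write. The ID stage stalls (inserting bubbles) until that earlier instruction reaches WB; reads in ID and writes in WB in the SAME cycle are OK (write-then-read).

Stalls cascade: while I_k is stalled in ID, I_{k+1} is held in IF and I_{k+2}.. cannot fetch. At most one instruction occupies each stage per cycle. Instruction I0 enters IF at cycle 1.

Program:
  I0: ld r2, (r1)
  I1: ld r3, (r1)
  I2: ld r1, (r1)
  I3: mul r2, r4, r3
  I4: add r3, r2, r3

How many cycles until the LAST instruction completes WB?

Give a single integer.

I0 ld r2 <- r1: IF@1 ID@2 stall=0 (-) EX@3 MEM@4 WB@5
I1 ld r3 <- r1: IF@2 ID@3 stall=0 (-) EX@4 MEM@5 WB@6
I2 ld r1 <- r1: IF@3 ID@4 stall=0 (-) EX@5 MEM@6 WB@7
I3 mul r2 <- r4,r3: IF@4 ID@5 stall=1 (RAW on I1.r3 (WB@6)) EX@7 MEM@8 WB@9
I4 add r3 <- r2,r3: IF@5 ID@7 stall=2 (RAW on I3.r2 (WB@9)) EX@10 MEM@11 WB@12

Answer: 12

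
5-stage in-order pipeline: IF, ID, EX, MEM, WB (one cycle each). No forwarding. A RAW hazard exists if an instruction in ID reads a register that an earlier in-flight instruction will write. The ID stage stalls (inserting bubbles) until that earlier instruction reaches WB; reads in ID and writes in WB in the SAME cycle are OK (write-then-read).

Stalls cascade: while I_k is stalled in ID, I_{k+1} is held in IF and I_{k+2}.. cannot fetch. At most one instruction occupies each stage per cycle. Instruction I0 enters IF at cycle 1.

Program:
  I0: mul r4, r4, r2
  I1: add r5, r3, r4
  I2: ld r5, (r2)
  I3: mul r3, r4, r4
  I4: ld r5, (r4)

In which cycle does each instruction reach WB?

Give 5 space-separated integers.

I0 mul r4 <- r4,r2: IF@1 ID@2 stall=0 (-) EX@3 MEM@4 WB@5
I1 add r5 <- r3,r4: IF@2 ID@3 stall=2 (RAW on I0.r4 (WB@5)) EX@6 MEM@7 WB@8
I2 ld r5 <- r2: IF@3 ID@6 stall=0 (-) EX@7 MEM@8 WB@9
I3 mul r3 <- r4,r4: IF@6 ID@7 stall=0 (-) EX@8 MEM@9 WB@10
I4 ld r5 <- r4: IF@7 ID@8 stall=0 (-) EX@9 MEM@10 WB@11

Answer: 5 8 9 10 11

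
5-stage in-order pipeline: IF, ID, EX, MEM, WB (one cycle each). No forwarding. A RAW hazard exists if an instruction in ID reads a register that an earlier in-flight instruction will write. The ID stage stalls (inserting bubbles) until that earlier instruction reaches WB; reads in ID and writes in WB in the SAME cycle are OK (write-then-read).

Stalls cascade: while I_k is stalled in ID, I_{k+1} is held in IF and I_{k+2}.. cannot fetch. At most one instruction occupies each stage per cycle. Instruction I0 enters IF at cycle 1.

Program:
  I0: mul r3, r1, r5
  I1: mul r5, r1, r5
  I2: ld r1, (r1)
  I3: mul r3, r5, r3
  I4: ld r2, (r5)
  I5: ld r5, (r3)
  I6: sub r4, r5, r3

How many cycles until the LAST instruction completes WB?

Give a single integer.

I0 mul r3 <- r1,r5: IF@1 ID@2 stall=0 (-) EX@3 MEM@4 WB@5
I1 mul r5 <- r1,r5: IF@2 ID@3 stall=0 (-) EX@4 MEM@5 WB@6
I2 ld r1 <- r1: IF@3 ID@4 stall=0 (-) EX@5 MEM@6 WB@7
I3 mul r3 <- r5,r3: IF@4 ID@5 stall=1 (RAW on I1.r5 (WB@6)) EX@7 MEM@8 WB@9
I4 ld r2 <- r5: IF@5 ID@7 stall=0 (-) EX@8 MEM@9 WB@10
I5 ld r5 <- r3: IF@7 ID@8 stall=1 (RAW on I3.r3 (WB@9)) EX@10 MEM@11 WB@12
I6 sub r4 <- r5,r3: IF@8 ID@10 stall=2 (RAW on I5.r5 (WB@12)) EX@13 MEM@14 WB@15

Answer: 15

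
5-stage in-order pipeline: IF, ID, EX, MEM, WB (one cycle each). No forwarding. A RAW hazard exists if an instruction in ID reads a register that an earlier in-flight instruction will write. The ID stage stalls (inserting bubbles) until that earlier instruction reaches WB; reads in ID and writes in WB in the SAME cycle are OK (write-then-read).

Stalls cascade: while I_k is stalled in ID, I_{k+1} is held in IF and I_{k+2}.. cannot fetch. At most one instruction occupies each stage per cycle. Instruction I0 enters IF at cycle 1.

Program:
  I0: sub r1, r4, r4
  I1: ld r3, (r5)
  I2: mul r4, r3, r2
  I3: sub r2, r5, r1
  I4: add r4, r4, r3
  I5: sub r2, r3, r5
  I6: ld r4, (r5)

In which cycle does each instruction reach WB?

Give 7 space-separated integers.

Answer: 5 6 9 10 12 13 14

Derivation:
I0 sub r1 <- r4,r4: IF@1 ID@2 stall=0 (-) EX@3 MEM@4 WB@5
I1 ld r3 <- r5: IF@2 ID@3 stall=0 (-) EX@4 MEM@5 WB@6
I2 mul r4 <- r3,r2: IF@3 ID@4 stall=2 (RAW on I1.r3 (WB@6)) EX@7 MEM@8 WB@9
I3 sub r2 <- r5,r1: IF@4 ID@7 stall=0 (-) EX@8 MEM@9 WB@10
I4 add r4 <- r4,r3: IF@7 ID@8 stall=1 (RAW on I2.r4 (WB@9)) EX@10 MEM@11 WB@12
I5 sub r2 <- r3,r5: IF@8 ID@10 stall=0 (-) EX@11 MEM@12 WB@13
I6 ld r4 <- r5: IF@10 ID@11 stall=0 (-) EX@12 MEM@13 WB@14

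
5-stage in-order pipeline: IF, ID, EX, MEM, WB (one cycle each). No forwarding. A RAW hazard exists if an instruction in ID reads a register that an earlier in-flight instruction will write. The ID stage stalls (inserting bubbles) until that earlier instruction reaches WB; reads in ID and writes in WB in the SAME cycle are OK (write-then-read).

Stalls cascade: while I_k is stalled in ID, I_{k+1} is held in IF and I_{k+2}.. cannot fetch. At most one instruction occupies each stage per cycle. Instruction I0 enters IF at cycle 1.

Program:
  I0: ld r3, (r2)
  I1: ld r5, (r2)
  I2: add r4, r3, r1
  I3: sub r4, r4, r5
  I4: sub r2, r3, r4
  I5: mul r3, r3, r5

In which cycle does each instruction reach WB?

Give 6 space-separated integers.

Answer: 5 6 8 11 14 15

Derivation:
I0 ld r3 <- r2: IF@1 ID@2 stall=0 (-) EX@3 MEM@4 WB@5
I1 ld r5 <- r2: IF@2 ID@3 stall=0 (-) EX@4 MEM@5 WB@6
I2 add r4 <- r3,r1: IF@3 ID@4 stall=1 (RAW on I0.r3 (WB@5)) EX@6 MEM@7 WB@8
I3 sub r4 <- r4,r5: IF@4 ID@6 stall=2 (RAW on I2.r4 (WB@8)) EX@9 MEM@10 WB@11
I4 sub r2 <- r3,r4: IF@6 ID@9 stall=2 (RAW on I3.r4 (WB@11)) EX@12 MEM@13 WB@14
I5 mul r3 <- r3,r5: IF@9 ID@12 stall=0 (-) EX@13 MEM@14 WB@15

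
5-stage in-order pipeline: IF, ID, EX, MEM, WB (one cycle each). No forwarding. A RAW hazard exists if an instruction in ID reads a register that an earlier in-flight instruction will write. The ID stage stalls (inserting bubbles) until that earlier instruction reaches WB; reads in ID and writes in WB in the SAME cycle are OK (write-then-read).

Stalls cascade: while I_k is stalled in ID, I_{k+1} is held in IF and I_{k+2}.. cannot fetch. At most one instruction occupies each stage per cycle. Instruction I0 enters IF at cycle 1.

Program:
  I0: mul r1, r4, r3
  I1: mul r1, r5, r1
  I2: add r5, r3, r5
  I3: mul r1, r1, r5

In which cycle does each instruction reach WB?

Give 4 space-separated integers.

I0 mul r1 <- r4,r3: IF@1 ID@2 stall=0 (-) EX@3 MEM@4 WB@5
I1 mul r1 <- r5,r1: IF@2 ID@3 stall=2 (RAW on I0.r1 (WB@5)) EX@6 MEM@7 WB@8
I2 add r5 <- r3,r5: IF@3 ID@6 stall=0 (-) EX@7 MEM@8 WB@9
I3 mul r1 <- r1,r5: IF@6 ID@7 stall=2 (RAW on I2.r5 (WB@9)) EX@10 MEM@11 WB@12

Answer: 5 8 9 12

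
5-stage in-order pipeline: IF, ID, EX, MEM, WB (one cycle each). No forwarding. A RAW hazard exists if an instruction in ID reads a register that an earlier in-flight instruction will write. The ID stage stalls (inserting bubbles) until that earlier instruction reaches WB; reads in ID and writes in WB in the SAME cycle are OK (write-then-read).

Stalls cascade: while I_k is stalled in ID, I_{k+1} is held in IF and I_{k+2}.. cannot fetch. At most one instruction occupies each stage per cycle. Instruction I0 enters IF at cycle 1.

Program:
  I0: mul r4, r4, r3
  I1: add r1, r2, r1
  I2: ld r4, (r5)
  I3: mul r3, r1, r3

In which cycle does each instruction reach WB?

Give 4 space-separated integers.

I0 mul r4 <- r4,r3: IF@1 ID@2 stall=0 (-) EX@3 MEM@4 WB@5
I1 add r1 <- r2,r1: IF@2 ID@3 stall=0 (-) EX@4 MEM@5 WB@6
I2 ld r4 <- r5: IF@3 ID@4 stall=0 (-) EX@5 MEM@6 WB@7
I3 mul r3 <- r1,r3: IF@4 ID@5 stall=1 (RAW on I1.r1 (WB@6)) EX@7 MEM@8 WB@9

Answer: 5 6 7 9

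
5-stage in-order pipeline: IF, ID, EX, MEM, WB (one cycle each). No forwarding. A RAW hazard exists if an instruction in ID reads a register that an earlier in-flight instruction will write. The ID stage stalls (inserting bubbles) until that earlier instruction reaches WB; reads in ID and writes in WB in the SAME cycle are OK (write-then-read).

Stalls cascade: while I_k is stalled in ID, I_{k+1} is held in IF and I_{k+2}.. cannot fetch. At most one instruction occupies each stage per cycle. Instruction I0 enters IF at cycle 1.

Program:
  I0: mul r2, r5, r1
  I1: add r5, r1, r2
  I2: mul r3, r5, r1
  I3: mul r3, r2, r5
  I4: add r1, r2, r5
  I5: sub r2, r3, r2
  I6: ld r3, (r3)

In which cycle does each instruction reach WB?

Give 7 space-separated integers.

Answer: 5 8 11 12 13 15 16

Derivation:
I0 mul r2 <- r5,r1: IF@1 ID@2 stall=0 (-) EX@3 MEM@4 WB@5
I1 add r5 <- r1,r2: IF@2 ID@3 stall=2 (RAW on I0.r2 (WB@5)) EX@6 MEM@7 WB@8
I2 mul r3 <- r5,r1: IF@3 ID@6 stall=2 (RAW on I1.r5 (WB@8)) EX@9 MEM@10 WB@11
I3 mul r3 <- r2,r5: IF@6 ID@9 stall=0 (-) EX@10 MEM@11 WB@12
I4 add r1 <- r2,r5: IF@9 ID@10 stall=0 (-) EX@11 MEM@12 WB@13
I5 sub r2 <- r3,r2: IF@10 ID@11 stall=1 (RAW on I3.r3 (WB@12)) EX@13 MEM@14 WB@15
I6 ld r3 <- r3: IF@11 ID@13 stall=0 (-) EX@14 MEM@15 WB@16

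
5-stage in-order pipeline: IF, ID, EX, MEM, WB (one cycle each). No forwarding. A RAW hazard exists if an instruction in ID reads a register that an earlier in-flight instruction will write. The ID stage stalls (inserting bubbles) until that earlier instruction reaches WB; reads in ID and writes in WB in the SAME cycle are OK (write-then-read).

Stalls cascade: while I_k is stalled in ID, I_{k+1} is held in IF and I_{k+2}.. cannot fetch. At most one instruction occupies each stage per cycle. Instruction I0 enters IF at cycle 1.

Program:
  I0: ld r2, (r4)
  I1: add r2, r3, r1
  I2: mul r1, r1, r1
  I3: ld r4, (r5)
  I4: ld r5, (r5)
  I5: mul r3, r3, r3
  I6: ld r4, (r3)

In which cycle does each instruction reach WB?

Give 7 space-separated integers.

I0 ld r2 <- r4: IF@1 ID@2 stall=0 (-) EX@3 MEM@4 WB@5
I1 add r2 <- r3,r1: IF@2 ID@3 stall=0 (-) EX@4 MEM@5 WB@6
I2 mul r1 <- r1,r1: IF@3 ID@4 stall=0 (-) EX@5 MEM@6 WB@7
I3 ld r4 <- r5: IF@4 ID@5 stall=0 (-) EX@6 MEM@7 WB@8
I4 ld r5 <- r5: IF@5 ID@6 stall=0 (-) EX@7 MEM@8 WB@9
I5 mul r3 <- r3,r3: IF@6 ID@7 stall=0 (-) EX@8 MEM@9 WB@10
I6 ld r4 <- r3: IF@7 ID@8 stall=2 (RAW on I5.r3 (WB@10)) EX@11 MEM@12 WB@13

Answer: 5 6 7 8 9 10 13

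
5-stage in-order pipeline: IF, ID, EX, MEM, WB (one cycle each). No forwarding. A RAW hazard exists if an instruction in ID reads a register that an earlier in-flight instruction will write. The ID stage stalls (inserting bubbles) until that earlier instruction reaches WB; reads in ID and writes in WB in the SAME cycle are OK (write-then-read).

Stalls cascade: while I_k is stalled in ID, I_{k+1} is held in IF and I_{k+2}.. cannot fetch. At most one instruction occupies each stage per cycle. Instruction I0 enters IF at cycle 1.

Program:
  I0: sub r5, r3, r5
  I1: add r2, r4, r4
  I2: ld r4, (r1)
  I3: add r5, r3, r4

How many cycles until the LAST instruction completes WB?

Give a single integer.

Answer: 10

Derivation:
I0 sub r5 <- r3,r5: IF@1 ID@2 stall=0 (-) EX@3 MEM@4 WB@5
I1 add r2 <- r4,r4: IF@2 ID@3 stall=0 (-) EX@4 MEM@5 WB@6
I2 ld r4 <- r1: IF@3 ID@4 stall=0 (-) EX@5 MEM@6 WB@7
I3 add r5 <- r3,r4: IF@4 ID@5 stall=2 (RAW on I2.r4 (WB@7)) EX@8 MEM@9 WB@10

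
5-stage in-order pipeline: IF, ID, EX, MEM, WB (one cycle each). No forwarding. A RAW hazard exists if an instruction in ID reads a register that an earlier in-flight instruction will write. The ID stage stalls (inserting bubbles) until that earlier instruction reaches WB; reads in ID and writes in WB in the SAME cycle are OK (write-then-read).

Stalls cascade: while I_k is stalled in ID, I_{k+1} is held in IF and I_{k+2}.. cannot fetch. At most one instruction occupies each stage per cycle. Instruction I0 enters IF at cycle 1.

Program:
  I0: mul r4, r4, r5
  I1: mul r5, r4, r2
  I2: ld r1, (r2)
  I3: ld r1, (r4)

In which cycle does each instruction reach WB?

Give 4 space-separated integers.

Answer: 5 8 9 10

Derivation:
I0 mul r4 <- r4,r5: IF@1 ID@2 stall=0 (-) EX@3 MEM@4 WB@5
I1 mul r5 <- r4,r2: IF@2 ID@3 stall=2 (RAW on I0.r4 (WB@5)) EX@6 MEM@7 WB@8
I2 ld r1 <- r2: IF@3 ID@6 stall=0 (-) EX@7 MEM@8 WB@9
I3 ld r1 <- r4: IF@6 ID@7 stall=0 (-) EX@8 MEM@9 WB@10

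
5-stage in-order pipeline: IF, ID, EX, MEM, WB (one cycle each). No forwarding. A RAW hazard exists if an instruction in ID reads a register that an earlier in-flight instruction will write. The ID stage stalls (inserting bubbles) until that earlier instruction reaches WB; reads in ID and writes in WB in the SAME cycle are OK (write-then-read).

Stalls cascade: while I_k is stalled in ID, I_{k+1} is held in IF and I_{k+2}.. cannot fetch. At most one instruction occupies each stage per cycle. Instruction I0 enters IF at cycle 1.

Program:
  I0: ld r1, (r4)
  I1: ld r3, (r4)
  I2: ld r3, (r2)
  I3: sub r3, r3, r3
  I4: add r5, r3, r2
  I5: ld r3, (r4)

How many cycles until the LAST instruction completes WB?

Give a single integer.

I0 ld r1 <- r4: IF@1 ID@2 stall=0 (-) EX@3 MEM@4 WB@5
I1 ld r3 <- r4: IF@2 ID@3 stall=0 (-) EX@4 MEM@5 WB@6
I2 ld r3 <- r2: IF@3 ID@4 stall=0 (-) EX@5 MEM@6 WB@7
I3 sub r3 <- r3,r3: IF@4 ID@5 stall=2 (RAW on I2.r3 (WB@7)) EX@8 MEM@9 WB@10
I4 add r5 <- r3,r2: IF@5 ID@8 stall=2 (RAW on I3.r3 (WB@10)) EX@11 MEM@12 WB@13
I5 ld r3 <- r4: IF@8 ID@11 stall=0 (-) EX@12 MEM@13 WB@14

Answer: 14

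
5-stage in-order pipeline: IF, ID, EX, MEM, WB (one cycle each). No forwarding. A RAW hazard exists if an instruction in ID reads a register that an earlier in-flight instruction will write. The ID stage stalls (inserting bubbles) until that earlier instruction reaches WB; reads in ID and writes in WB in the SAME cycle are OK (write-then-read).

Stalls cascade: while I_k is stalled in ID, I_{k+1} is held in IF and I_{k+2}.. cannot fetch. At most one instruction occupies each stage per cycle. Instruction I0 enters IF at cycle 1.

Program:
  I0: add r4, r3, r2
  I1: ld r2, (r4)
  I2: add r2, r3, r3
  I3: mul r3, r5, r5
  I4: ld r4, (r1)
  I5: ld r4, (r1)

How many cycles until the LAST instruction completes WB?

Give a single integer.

Answer: 12

Derivation:
I0 add r4 <- r3,r2: IF@1 ID@2 stall=0 (-) EX@3 MEM@4 WB@5
I1 ld r2 <- r4: IF@2 ID@3 stall=2 (RAW on I0.r4 (WB@5)) EX@6 MEM@7 WB@8
I2 add r2 <- r3,r3: IF@3 ID@6 stall=0 (-) EX@7 MEM@8 WB@9
I3 mul r3 <- r5,r5: IF@6 ID@7 stall=0 (-) EX@8 MEM@9 WB@10
I4 ld r4 <- r1: IF@7 ID@8 stall=0 (-) EX@9 MEM@10 WB@11
I5 ld r4 <- r1: IF@8 ID@9 stall=0 (-) EX@10 MEM@11 WB@12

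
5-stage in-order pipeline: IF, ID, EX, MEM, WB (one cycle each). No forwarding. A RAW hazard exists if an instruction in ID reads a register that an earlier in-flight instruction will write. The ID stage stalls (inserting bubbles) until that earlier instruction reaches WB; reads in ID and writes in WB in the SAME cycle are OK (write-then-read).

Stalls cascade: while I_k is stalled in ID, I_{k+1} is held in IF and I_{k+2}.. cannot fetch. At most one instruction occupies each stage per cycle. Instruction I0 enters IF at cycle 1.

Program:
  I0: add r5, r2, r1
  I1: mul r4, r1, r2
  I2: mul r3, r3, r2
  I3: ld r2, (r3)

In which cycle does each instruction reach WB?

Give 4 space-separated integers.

I0 add r5 <- r2,r1: IF@1 ID@2 stall=0 (-) EX@3 MEM@4 WB@5
I1 mul r4 <- r1,r2: IF@2 ID@3 stall=0 (-) EX@4 MEM@5 WB@6
I2 mul r3 <- r3,r2: IF@3 ID@4 stall=0 (-) EX@5 MEM@6 WB@7
I3 ld r2 <- r3: IF@4 ID@5 stall=2 (RAW on I2.r3 (WB@7)) EX@8 MEM@9 WB@10

Answer: 5 6 7 10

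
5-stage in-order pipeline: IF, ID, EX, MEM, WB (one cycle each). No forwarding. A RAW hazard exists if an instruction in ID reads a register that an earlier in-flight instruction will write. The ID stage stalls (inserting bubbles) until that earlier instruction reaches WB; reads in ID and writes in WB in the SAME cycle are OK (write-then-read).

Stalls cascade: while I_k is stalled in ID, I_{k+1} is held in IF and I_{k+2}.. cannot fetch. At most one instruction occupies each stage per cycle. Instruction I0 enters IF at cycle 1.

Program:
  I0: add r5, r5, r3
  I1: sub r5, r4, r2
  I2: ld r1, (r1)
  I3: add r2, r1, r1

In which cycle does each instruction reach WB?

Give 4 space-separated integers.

I0 add r5 <- r5,r3: IF@1 ID@2 stall=0 (-) EX@3 MEM@4 WB@5
I1 sub r5 <- r4,r2: IF@2 ID@3 stall=0 (-) EX@4 MEM@5 WB@6
I2 ld r1 <- r1: IF@3 ID@4 stall=0 (-) EX@5 MEM@6 WB@7
I3 add r2 <- r1,r1: IF@4 ID@5 stall=2 (RAW on I2.r1 (WB@7)) EX@8 MEM@9 WB@10

Answer: 5 6 7 10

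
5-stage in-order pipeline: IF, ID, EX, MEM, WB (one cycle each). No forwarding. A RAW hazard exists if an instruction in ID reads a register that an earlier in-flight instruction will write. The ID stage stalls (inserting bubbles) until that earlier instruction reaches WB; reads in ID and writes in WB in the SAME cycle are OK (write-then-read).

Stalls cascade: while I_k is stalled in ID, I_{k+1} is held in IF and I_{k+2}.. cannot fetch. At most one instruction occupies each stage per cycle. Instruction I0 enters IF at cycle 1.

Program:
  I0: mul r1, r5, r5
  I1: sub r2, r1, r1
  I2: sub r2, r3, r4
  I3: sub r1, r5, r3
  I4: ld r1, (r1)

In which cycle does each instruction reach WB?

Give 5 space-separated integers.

Answer: 5 8 9 10 13

Derivation:
I0 mul r1 <- r5,r5: IF@1 ID@2 stall=0 (-) EX@3 MEM@4 WB@5
I1 sub r2 <- r1,r1: IF@2 ID@3 stall=2 (RAW on I0.r1 (WB@5)) EX@6 MEM@7 WB@8
I2 sub r2 <- r3,r4: IF@3 ID@6 stall=0 (-) EX@7 MEM@8 WB@9
I3 sub r1 <- r5,r3: IF@6 ID@7 stall=0 (-) EX@8 MEM@9 WB@10
I4 ld r1 <- r1: IF@7 ID@8 stall=2 (RAW on I3.r1 (WB@10)) EX@11 MEM@12 WB@13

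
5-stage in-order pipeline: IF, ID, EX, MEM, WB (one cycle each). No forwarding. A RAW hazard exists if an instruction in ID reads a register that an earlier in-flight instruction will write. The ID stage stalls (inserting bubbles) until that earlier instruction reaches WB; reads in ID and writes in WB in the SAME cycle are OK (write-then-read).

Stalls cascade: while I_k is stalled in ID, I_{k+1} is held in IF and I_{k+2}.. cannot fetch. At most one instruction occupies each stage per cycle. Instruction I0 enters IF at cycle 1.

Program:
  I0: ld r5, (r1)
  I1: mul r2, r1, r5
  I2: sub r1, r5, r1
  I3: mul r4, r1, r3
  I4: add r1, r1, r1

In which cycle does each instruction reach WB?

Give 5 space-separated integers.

Answer: 5 8 9 12 13

Derivation:
I0 ld r5 <- r1: IF@1 ID@2 stall=0 (-) EX@3 MEM@4 WB@5
I1 mul r2 <- r1,r5: IF@2 ID@3 stall=2 (RAW on I0.r5 (WB@5)) EX@6 MEM@7 WB@8
I2 sub r1 <- r5,r1: IF@3 ID@6 stall=0 (-) EX@7 MEM@8 WB@9
I3 mul r4 <- r1,r3: IF@6 ID@7 stall=2 (RAW on I2.r1 (WB@9)) EX@10 MEM@11 WB@12
I4 add r1 <- r1,r1: IF@7 ID@10 stall=0 (-) EX@11 MEM@12 WB@13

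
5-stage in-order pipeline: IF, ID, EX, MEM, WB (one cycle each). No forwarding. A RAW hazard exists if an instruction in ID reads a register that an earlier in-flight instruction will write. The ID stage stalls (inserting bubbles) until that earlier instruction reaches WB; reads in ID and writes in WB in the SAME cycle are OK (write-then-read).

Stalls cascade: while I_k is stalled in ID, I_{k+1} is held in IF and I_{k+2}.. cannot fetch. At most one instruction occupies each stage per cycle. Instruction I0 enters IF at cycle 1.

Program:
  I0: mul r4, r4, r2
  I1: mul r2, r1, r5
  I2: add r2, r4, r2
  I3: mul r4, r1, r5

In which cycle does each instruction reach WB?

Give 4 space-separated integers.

Answer: 5 6 9 10

Derivation:
I0 mul r4 <- r4,r2: IF@1 ID@2 stall=0 (-) EX@3 MEM@4 WB@5
I1 mul r2 <- r1,r5: IF@2 ID@3 stall=0 (-) EX@4 MEM@5 WB@6
I2 add r2 <- r4,r2: IF@3 ID@4 stall=2 (RAW on I1.r2 (WB@6)) EX@7 MEM@8 WB@9
I3 mul r4 <- r1,r5: IF@4 ID@7 stall=0 (-) EX@8 MEM@9 WB@10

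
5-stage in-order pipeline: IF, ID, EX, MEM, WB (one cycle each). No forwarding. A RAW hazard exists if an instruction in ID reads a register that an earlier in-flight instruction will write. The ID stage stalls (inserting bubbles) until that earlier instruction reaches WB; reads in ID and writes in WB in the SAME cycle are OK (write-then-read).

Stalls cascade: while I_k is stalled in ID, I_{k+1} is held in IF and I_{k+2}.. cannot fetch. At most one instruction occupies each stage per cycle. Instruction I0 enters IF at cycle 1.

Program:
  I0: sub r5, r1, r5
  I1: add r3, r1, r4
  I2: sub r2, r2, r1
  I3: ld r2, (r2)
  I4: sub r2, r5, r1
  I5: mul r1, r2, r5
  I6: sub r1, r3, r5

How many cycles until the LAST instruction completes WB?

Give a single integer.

I0 sub r5 <- r1,r5: IF@1 ID@2 stall=0 (-) EX@3 MEM@4 WB@5
I1 add r3 <- r1,r4: IF@2 ID@3 stall=0 (-) EX@4 MEM@5 WB@6
I2 sub r2 <- r2,r1: IF@3 ID@4 stall=0 (-) EX@5 MEM@6 WB@7
I3 ld r2 <- r2: IF@4 ID@5 stall=2 (RAW on I2.r2 (WB@7)) EX@8 MEM@9 WB@10
I4 sub r2 <- r5,r1: IF@5 ID@8 stall=0 (-) EX@9 MEM@10 WB@11
I5 mul r1 <- r2,r5: IF@8 ID@9 stall=2 (RAW on I4.r2 (WB@11)) EX@12 MEM@13 WB@14
I6 sub r1 <- r3,r5: IF@9 ID@12 stall=0 (-) EX@13 MEM@14 WB@15

Answer: 15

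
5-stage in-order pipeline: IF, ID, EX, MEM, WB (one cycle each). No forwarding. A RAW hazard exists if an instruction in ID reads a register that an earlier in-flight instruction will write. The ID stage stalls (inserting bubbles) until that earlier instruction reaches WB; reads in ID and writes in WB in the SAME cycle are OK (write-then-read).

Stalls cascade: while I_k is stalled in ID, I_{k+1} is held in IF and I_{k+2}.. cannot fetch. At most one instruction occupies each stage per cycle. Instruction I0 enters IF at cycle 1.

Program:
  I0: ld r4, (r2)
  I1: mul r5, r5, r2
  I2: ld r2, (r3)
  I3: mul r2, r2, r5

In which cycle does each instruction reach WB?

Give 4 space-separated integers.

Answer: 5 6 7 10

Derivation:
I0 ld r4 <- r2: IF@1 ID@2 stall=0 (-) EX@3 MEM@4 WB@5
I1 mul r5 <- r5,r2: IF@2 ID@3 stall=0 (-) EX@4 MEM@5 WB@6
I2 ld r2 <- r3: IF@3 ID@4 stall=0 (-) EX@5 MEM@6 WB@7
I3 mul r2 <- r2,r5: IF@4 ID@5 stall=2 (RAW on I2.r2 (WB@7)) EX@8 MEM@9 WB@10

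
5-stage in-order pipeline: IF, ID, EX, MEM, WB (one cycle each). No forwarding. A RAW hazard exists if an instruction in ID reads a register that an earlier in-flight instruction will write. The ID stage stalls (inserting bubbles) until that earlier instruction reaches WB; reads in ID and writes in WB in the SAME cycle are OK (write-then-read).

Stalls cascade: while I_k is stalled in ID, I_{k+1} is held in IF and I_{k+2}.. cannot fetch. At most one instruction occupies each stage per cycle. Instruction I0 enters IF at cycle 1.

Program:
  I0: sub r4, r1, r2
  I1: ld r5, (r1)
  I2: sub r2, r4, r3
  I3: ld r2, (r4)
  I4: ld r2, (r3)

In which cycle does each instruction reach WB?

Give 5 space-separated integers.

Answer: 5 6 8 9 10

Derivation:
I0 sub r4 <- r1,r2: IF@1 ID@2 stall=0 (-) EX@3 MEM@4 WB@5
I1 ld r5 <- r1: IF@2 ID@3 stall=0 (-) EX@4 MEM@5 WB@6
I2 sub r2 <- r4,r3: IF@3 ID@4 stall=1 (RAW on I0.r4 (WB@5)) EX@6 MEM@7 WB@8
I3 ld r2 <- r4: IF@4 ID@6 stall=0 (-) EX@7 MEM@8 WB@9
I4 ld r2 <- r3: IF@6 ID@7 stall=0 (-) EX@8 MEM@9 WB@10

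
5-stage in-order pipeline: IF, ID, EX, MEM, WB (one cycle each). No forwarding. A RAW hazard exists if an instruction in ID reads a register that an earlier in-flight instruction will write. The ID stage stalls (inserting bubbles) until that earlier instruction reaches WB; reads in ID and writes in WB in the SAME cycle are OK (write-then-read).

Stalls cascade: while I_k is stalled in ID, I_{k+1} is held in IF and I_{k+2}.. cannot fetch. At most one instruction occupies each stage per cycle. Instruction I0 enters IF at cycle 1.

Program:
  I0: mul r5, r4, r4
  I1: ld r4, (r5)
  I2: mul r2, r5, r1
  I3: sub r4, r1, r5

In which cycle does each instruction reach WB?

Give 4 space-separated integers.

I0 mul r5 <- r4,r4: IF@1 ID@2 stall=0 (-) EX@3 MEM@4 WB@5
I1 ld r4 <- r5: IF@2 ID@3 stall=2 (RAW on I0.r5 (WB@5)) EX@6 MEM@7 WB@8
I2 mul r2 <- r5,r1: IF@3 ID@6 stall=0 (-) EX@7 MEM@8 WB@9
I3 sub r4 <- r1,r5: IF@6 ID@7 stall=0 (-) EX@8 MEM@9 WB@10

Answer: 5 8 9 10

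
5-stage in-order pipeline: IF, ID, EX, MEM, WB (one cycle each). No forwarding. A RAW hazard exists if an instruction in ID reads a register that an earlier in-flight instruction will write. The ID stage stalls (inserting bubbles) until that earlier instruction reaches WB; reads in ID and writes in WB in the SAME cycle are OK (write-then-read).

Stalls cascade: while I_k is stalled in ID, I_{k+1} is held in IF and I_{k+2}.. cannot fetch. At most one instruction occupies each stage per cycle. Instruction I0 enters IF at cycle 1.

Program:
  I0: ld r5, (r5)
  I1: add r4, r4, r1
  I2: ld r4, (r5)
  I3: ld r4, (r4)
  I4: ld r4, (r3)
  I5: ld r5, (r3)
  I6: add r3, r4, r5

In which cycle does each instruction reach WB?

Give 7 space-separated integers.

Answer: 5 6 8 11 12 13 16

Derivation:
I0 ld r5 <- r5: IF@1 ID@2 stall=0 (-) EX@3 MEM@4 WB@5
I1 add r4 <- r4,r1: IF@2 ID@3 stall=0 (-) EX@4 MEM@5 WB@6
I2 ld r4 <- r5: IF@3 ID@4 stall=1 (RAW on I0.r5 (WB@5)) EX@6 MEM@7 WB@8
I3 ld r4 <- r4: IF@4 ID@6 stall=2 (RAW on I2.r4 (WB@8)) EX@9 MEM@10 WB@11
I4 ld r4 <- r3: IF@6 ID@9 stall=0 (-) EX@10 MEM@11 WB@12
I5 ld r5 <- r3: IF@9 ID@10 stall=0 (-) EX@11 MEM@12 WB@13
I6 add r3 <- r4,r5: IF@10 ID@11 stall=2 (RAW on I5.r5 (WB@13)) EX@14 MEM@15 WB@16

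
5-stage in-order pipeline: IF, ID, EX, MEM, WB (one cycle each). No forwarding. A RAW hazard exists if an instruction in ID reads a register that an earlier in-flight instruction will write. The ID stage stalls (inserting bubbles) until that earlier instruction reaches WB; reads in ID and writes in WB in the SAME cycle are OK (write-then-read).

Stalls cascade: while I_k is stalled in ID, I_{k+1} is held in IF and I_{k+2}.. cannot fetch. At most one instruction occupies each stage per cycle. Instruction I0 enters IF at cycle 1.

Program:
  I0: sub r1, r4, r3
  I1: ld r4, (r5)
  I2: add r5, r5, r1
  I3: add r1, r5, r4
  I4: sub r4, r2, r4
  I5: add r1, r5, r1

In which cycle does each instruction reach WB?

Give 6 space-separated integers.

I0 sub r1 <- r4,r3: IF@1 ID@2 stall=0 (-) EX@3 MEM@4 WB@5
I1 ld r4 <- r5: IF@2 ID@3 stall=0 (-) EX@4 MEM@5 WB@6
I2 add r5 <- r5,r1: IF@3 ID@4 stall=1 (RAW on I0.r1 (WB@5)) EX@6 MEM@7 WB@8
I3 add r1 <- r5,r4: IF@4 ID@6 stall=2 (RAW on I2.r5 (WB@8)) EX@9 MEM@10 WB@11
I4 sub r4 <- r2,r4: IF@6 ID@9 stall=0 (-) EX@10 MEM@11 WB@12
I5 add r1 <- r5,r1: IF@9 ID@10 stall=1 (RAW on I3.r1 (WB@11)) EX@12 MEM@13 WB@14

Answer: 5 6 8 11 12 14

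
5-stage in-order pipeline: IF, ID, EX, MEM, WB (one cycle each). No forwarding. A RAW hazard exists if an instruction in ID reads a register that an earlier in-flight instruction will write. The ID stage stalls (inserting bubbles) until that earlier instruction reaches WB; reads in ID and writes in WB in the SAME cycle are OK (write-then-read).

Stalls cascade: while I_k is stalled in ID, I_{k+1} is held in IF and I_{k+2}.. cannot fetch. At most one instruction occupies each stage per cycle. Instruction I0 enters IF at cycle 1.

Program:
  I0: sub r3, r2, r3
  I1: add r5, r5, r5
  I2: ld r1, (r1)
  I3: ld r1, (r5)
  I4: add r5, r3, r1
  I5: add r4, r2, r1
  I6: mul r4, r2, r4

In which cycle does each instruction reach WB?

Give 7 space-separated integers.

I0 sub r3 <- r2,r3: IF@1 ID@2 stall=0 (-) EX@3 MEM@4 WB@5
I1 add r5 <- r5,r5: IF@2 ID@3 stall=0 (-) EX@4 MEM@5 WB@6
I2 ld r1 <- r1: IF@3 ID@4 stall=0 (-) EX@5 MEM@6 WB@7
I3 ld r1 <- r5: IF@4 ID@5 stall=1 (RAW on I1.r5 (WB@6)) EX@7 MEM@8 WB@9
I4 add r5 <- r3,r1: IF@5 ID@7 stall=2 (RAW on I3.r1 (WB@9)) EX@10 MEM@11 WB@12
I5 add r4 <- r2,r1: IF@7 ID@10 stall=0 (-) EX@11 MEM@12 WB@13
I6 mul r4 <- r2,r4: IF@10 ID@11 stall=2 (RAW on I5.r4 (WB@13)) EX@14 MEM@15 WB@16

Answer: 5 6 7 9 12 13 16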